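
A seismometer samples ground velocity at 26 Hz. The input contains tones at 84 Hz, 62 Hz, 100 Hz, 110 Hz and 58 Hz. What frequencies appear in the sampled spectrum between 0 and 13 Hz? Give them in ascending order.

fs/2 = 13 Hz.
84 Hz mod fs = 6 Hz.
6 Hz ≤ fs/2 = 13 Hz, appears at 6 Hz.
62 Hz mod fs = 10 Hz.
10 Hz ≤ fs/2 = 13 Hz, appears at 10 Hz.
100 Hz mod fs = 22 Hz.
22 Hz > fs/2 = 13 Hz, folds to fs − 22 Hz = 4 Hz.
110 Hz mod fs = 6 Hz.
6 Hz ≤ fs/2 = 13 Hz, appears at 6 Hz.
58 Hz mod fs = 6 Hz.
6 Hz ≤ fs/2 = 13 Hz, appears at 6 Hz.
Distinct values: {4 Hz, 6 Hz, 10 Hz}.

4 Hz, 6 Hz, 10 Hz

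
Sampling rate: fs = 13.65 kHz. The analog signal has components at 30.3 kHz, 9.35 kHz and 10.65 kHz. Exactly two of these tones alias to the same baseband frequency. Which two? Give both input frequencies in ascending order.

fs/2 = 6.825 kHz.
30.3 kHz mod fs = 3 kHz.
3 kHz ≤ fs/2 = 6.825 kHz, appears at 3 kHz.
9.35 kHz > fs/2 = 6.825 kHz, folds to fs − 9.35 kHz = 4.3 kHz.
10.65 kHz > fs/2 = 6.825 kHz, folds to fs − 10.65 kHz = 3 kHz.
10.65 kHz and 30.3 kHz both map to 3 kHz.

10.65 kHz, 30.3 kHz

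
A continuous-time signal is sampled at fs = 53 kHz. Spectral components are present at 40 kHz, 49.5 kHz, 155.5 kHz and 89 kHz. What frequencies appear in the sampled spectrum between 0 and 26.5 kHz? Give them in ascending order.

fs/2 = 26.5 kHz.
40 kHz > fs/2 = 26.5 kHz, folds to fs − 40 kHz = 13 kHz.
49.5 kHz > fs/2 = 26.5 kHz, folds to fs − 49.5 kHz = 3.5 kHz.
155.5 kHz mod fs = 49.5 kHz.
49.5 kHz > fs/2 = 26.5 kHz, folds to fs − 49.5 kHz = 3.5 kHz.
89 kHz mod fs = 36 kHz.
36 kHz > fs/2 = 26.5 kHz, folds to fs − 36 kHz = 17 kHz.
Distinct values: {3.5 kHz, 13 kHz, 17 kHz}.

3.5 kHz, 13 kHz, 17 kHz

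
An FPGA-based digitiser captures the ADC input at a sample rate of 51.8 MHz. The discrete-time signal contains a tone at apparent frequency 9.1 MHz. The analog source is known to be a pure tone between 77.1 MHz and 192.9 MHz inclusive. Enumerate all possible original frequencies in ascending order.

94.5 MHz, 112.7 MHz, 146.3 MHz, 164.5 MHz

Frequencies that alias to 9.1 MHz are k·fs ± 9.1 MHz for integer k ≥ 0.
k=0: 9.1 MHz.
k=1: 42.7 MHz, 60.9 MHz.
k=2: 94.5 MHz, 112.7 MHz.
k=3: 146.3 MHz, 164.5 MHz.
k=4: 198.1 MHz, 216.3 MHz.
Within [77.1 MHz, 192.9 MHz]: 94.5 MHz, 112.7 MHz, 146.3 MHz, 164.5 MHz.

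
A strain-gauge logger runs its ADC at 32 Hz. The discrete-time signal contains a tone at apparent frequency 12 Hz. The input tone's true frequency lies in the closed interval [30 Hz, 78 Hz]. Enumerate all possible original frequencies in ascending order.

Frequencies that alias to 12 Hz are k·fs ± 12 Hz for integer k ≥ 0.
k=0: 12 Hz.
k=1: 20 Hz, 44 Hz.
k=2: 52 Hz, 76 Hz.
k=3: 84 Hz, 108 Hz.
Within [30 Hz, 78 Hz]: 44 Hz, 52 Hz, 76 Hz.

44 Hz, 52 Hz, 76 Hz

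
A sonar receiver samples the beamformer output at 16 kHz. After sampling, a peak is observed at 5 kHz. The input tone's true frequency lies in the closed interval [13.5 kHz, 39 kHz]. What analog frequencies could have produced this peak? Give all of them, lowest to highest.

21 kHz, 27 kHz, 37 kHz

Frequencies that alias to 5 kHz are k·fs ± 5 kHz for integer k ≥ 0.
k=0: 5 kHz.
k=1: 11 kHz, 21 kHz.
k=2: 27 kHz, 37 kHz.
k=3: 43 kHz, 53 kHz.
Within [13.5 kHz, 39 kHz]: 21 kHz, 27 kHz, 37 kHz.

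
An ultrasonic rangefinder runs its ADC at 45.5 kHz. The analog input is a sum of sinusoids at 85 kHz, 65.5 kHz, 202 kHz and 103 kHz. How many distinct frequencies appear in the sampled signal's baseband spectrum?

3

fs/2 = 22.75 kHz.
85 kHz mod fs = 39.5 kHz.
39.5 kHz > fs/2 = 22.75 kHz, folds to fs − 39.5 kHz = 6 kHz.
65.5 kHz mod fs = 20 kHz.
20 kHz ≤ fs/2 = 22.75 kHz, appears at 20 kHz.
202 kHz mod fs = 20 kHz.
20 kHz ≤ fs/2 = 22.75 kHz, appears at 20 kHz.
103 kHz mod fs = 12 kHz.
12 kHz ≤ fs/2 = 22.75 kHz, appears at 12 kHz.
Distinct values: {6 kHz, 12 kHz, 20 kHz} → 3.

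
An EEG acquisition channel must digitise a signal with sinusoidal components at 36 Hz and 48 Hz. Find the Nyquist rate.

96 Hz

Highest-frequency component: 48 Hz.
Nyquist rate = 2 × 48 Hz = 96 Hz.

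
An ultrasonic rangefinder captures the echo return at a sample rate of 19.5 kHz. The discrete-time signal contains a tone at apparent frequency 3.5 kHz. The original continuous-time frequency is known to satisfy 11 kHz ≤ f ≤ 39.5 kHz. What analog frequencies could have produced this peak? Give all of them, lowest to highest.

16 kHz, 23 kHz, 35.5 kHz

Frequencies that alias to 3.5 kHz are k·fs ± 3.5 kHz for integer k ≥ 0.
k=0: 3.5 kHz.
k=1: 16 kHz, 23 kHz.
k=2: 35.5 kHz, 42.5 kHz.
k=3: 55 kHz, 62 kHz.
Within [11 kHz, 39.5 kHz]: 16 kHz, 23 kHz, 35.5 kHz.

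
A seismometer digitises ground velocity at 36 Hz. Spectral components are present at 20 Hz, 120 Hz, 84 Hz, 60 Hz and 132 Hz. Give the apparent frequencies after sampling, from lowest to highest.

12 Hz, 16 Hz

fs/2 = 18 Hz.
20 Hz > fs/2 = 18 Hz, folds to fs − 20 Hz = 16 Hz.
120 Hz mod fs = 12 Hz.
12 Hz ≤ fs/2 = 18 Hz, appears at 12 Hz.
84 Hz mod fs = 12 Hz.
12 Hz ≤ fs/2 = 18 Hz, appears at 12 Hz.
60 Hz mod fs = 24 Hz.
24 Hz > fs/2 = 18 Hz, folds to fs − 24 Hz = 12 Hz.
132 Hz mod fs = 24 Hz.
24 Hz > fs/2 = 18 Hz, folds to fs − 24 Hz = 12 Hz.
Distinct values: {12 Hz, 16 Hz}.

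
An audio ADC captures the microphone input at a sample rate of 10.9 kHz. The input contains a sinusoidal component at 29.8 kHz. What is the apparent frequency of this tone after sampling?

29.8 kHz mod fs = 8 kHz.
8 kHz > fs/2 = 5.45 kHz, folds to fs − 8 kHz = 2.9 kHz.

2.9 kHz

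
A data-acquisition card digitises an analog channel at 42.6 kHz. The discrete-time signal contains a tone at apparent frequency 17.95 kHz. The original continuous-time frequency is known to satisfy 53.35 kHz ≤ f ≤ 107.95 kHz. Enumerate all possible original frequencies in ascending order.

60.55 kHz, 67.25 kHz, 103.15 kHz

Frequencies that alias to 17.95 kHz are k·fs ± 17.95 kHz for integer k ≥ 0.
k=0: 17.95 kHz.
k=1: 24.65 kHz, 60.55 kHz.
k=2: 67.25 kHz, 103.15 kHz.
k=3: 109.85 kHz, 145.75 kHz.
Within [53.35 kHz, 107.95 kHz]: 60.55 kHz, 67.25 kHz, 103.15 kHz.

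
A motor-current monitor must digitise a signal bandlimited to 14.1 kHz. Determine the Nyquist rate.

28.2 kHz

Nyquist rate = 2 × 14.1 kHz = 28.2 kHz.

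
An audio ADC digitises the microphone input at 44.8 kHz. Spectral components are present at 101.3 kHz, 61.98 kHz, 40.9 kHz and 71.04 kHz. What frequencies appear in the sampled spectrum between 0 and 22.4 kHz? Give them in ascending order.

fs/2 = 22.4 kHz.
101.3 kHz mod fs = 11.7 kHz.
11.7 kHz ≤ fs/2 = 22.4 kHz, appears at 11.7 kHz.
61.98 kHz mod fs = 17.18 kHz.
17.18 kHz ≤ fs/2 = 22.4 kHz, appears at 17.18 kHz.
40.9 kHz > fs/2 = 22.4 kHz, folds to fs − 40.9 kHz = 3.9 kHz.
71.04 kHz mod fs = 26.24 kHz.
26.24 kHz > fs/2 = 22.4 kHz, folds to fs − 26.24 kHz = 18.56 kHz.
Distinct values: {3.9 kHz, 11.7 kHz, 17.18 kHz, 18.56 kHz}.

3.9 kHz, 11.7 kHz, 17.18 kHz, 18.56 kHz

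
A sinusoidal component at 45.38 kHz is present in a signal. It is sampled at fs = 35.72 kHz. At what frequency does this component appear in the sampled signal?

45.38 kHz mod fs = 9.66 kHz.
9.66 kHz ≤ fs/2 = 17.86 kHz, appears at 9.66 kHz.

9.66 kHz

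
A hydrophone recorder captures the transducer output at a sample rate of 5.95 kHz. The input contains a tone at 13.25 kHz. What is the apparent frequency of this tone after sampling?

1.35 kHz

13.25 kHz mod fs = 1.35 kHz.
1.35 kHz ≤ fs/2 = 2.975 kHz, appears at 1.35 kHz.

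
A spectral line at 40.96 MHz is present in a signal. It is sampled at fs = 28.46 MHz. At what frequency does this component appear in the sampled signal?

12.5 MHz

40.96 MHz mod fs = 12.5 MHz.
12.5 MHz ≤ fs/2 = 14.23 MHz, appears at 12.5 MHz.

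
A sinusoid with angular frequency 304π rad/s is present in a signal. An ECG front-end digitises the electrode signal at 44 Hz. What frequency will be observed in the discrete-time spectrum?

20 Hz

ω = 304π rad/s → f = ω/(2π) = 152 Hz.
152 Hz mod fs = 20 Hz.
20 Hz ≤ fs/2 = 22 Hz, appears at 20 Hz.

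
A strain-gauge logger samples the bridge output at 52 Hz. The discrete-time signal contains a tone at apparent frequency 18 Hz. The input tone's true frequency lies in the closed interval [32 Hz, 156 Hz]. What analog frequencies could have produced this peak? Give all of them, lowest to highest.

Frequencies that alias to 18 Hz are k·fs ± 18 Hz for integer k ≥ 0.
k=0: 18 Hz.
k=1: 34 Hz, 70 Hz.
k=2: 86 Hz, 122 Hz.
k=3: 138 Hz, 174 Hz.
k=4: 190 Hz, 226 Hz.
Within [32 Hz, 156 Hz]: 34 Hz, 70 Hz, 86 Hz, 122 Hz, 138 Hz.

34 Hz, 70 Hz, 86 Hz, 122 Hz, 138 Hz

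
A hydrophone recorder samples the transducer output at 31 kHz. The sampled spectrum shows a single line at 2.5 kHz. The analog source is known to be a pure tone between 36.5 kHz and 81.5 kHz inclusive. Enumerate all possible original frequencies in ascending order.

Frequencies that alias to 2.5 kHz are k·fs ± 2.5 kHz for integer k ≥ 0.
k=0: 2.5 kHz.
k=1: 28.5 kHz, 33.5 kHz.
k=2: 59.5 kHz, 64.5 kHz.
k=3: 90.5 kHz, 95.5 kHz.
Within [36.5 kHz, 81.5 kHz]: 59.5 kHz, 64.5 kHz.

59.5 kHz, 64.5 kHz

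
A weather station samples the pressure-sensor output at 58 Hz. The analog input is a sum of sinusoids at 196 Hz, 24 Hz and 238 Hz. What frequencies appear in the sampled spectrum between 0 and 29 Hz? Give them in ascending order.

6 Hz, 22 Hz, 24 Hz

fs/2 = 29 Hz.
196 Hz mod fs = 22 Hz.
22 Hz ≤ fs/2 = 29 Hz, appears at 22 Hz.
24 Hz ≤ fs/2 = 29 Hz, passes unchanged.
238 Hz mod fs = 6 Hz.
6 Hz ≤ fs/2 = 29 Hz, appears at 6 Hz.
Distinct values: {6 Hz, 22 Hz, 24 Hz}.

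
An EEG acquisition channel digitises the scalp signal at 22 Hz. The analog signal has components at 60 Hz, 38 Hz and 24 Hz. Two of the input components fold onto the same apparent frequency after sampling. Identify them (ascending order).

fs/2 = 11 Hz.
60 Hz mod fs = 16 Hz.
16 Hz > fs/2 = 11 Hz, folds to fs − 16 Hz = 6 Hz.
38 Hz mod fs = 16 Hz.
16 Hz > fs/2 = 11 Hz, folds to fs − 16 Hz = 6 Hz.
24 Hz mod fs = 2 Hz.
2 Hz ≤ fs/2 = 11 Hz, appears at 2 Hz.
38 Hz and 60 Hz both map to 6 Hz.

38 Hz, 60 Hz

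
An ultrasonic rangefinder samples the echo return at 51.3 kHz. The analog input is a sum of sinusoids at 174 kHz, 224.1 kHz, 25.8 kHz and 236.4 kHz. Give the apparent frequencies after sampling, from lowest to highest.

fs/2 = 25.65 kHz.
174 kHz mod fs = 20.1 kHz.
20.1 kHz ≤ fs/2 = 25.65 kHz, appears at 20.1 kHz.
224.1 kHz mod fs = 18.9 kHz.
18.9 kHz ≤ fs/2 = 25.65 kHz, appears at 18.9 kHz.
25.8 kHz > fs/2 = 25.65 kHz, folds to fs − 25.8 kHz = 25.5 kHz.
236.4 kHz mod fs = 31.2 kHz.
31.2 kHz > fs/2 = 25.65 kHz, folds to fs − 31.2 kHz = 20.1 kHz.
Distinct values: {18.9 kHz, 20.1 kHz, 25.5 kHz}.

18.9 kHz, 20.1 kHz, 25.5 kHz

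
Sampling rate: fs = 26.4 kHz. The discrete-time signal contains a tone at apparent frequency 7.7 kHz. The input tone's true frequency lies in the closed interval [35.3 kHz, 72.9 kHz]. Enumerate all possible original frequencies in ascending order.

45.1 kHz, 60.5 kHz, 71.5 kHz

Frequencies that alias to 7.7 kHz are k·fs ± 7.7 kHz for integer k ≥ 0.
k=0: 7.7 kHz.
k=1: 18.7 kHz, 34.1 kHz.
k=2: 45.1 kHz, 60.5 kHz.
k=3: 71.5 kHz, 86.9 kHz.
k=4: 97.9 kHz, 113.3 kHz.
Within [35.3 kHz, 72.9 kHz]: 45.1 kHz, 60.5 kHz, 71.5 kHz.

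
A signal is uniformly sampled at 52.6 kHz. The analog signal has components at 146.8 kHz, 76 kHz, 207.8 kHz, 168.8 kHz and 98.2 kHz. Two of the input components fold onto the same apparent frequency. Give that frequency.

fs/2 = 26.3 kHz.
146.8 kHz mod fs = 41.6 kHz.
41.6 kHz > fs/2 = 26.3 kHz, folds to fs − 41.6 kHz = 11 kHz.
76 kHz mod fs = 23.4 kHz.
23.4 kHz ≤ fs/2 = 26.3 kHz, appears at 23.4 kHz.
207.8 kHz mod fs = 50 kHz.
50 kHz > fs/2 = 26.3 kHz, folds to fs − 50 kHz = 2.6 kHz.
168.8 kHz mod fs = 11 kHz.
11 kHz ≤ fs/2 = 26.3 kHz, appears at 11 kHz.
98.2 kHz mod fs = 45.6 kHz.
45.6 kHz > fs/2 = 26.3 kHz, folds to fs − 45.6 kHz = 7 kHz.
146.8 kHz and 168.8 kHz both map to 11 kHz.

11 kHz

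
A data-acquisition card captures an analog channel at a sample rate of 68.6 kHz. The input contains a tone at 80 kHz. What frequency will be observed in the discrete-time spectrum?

80 kHz mod fs = 11.4 kHz.
11.4 kHz ≤ fs/2 = 34.3 kHz, appears at 11.4 kHz.

11.4 kHz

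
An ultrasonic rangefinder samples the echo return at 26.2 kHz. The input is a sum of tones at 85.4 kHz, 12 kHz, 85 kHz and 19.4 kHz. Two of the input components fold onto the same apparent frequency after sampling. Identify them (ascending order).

fs/2 = 13.1 kHz.
85.4 kHz mod fs = 6.8 kHz.
6.8 kHz ≤ fs/2 = 13.1 kHz, appears at 6.8 kHz.
12 kHz ≤ fs/2 = 13.1 kHz, passes unchanged.
85 kHz mod fs = 6.4 kHz.
6.4 kHz ≤ fs/2 = 13.1 kHz, appears at 6.4 kHz.
19.4 kHz > fs/2 = 13.1 kHz, folds to fs − 19.4 kHz = 6.8 kHz.
19.4 kHz and 85.4 kHz both map to 6.8 kHz.

19.4 kHz, 85.4 kHz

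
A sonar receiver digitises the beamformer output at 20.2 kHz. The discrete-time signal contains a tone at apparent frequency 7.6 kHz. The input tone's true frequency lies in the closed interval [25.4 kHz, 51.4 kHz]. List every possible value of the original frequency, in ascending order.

27.8 kHz, 32.8 kHz, 48 kHz

Frequencies that alias to 7.6 kHz are k·fs ± 7.6 kHz for integer k ≥ 0.
k=0: 7.6 kHz.
k=1: 12.6 kHz, 27.8 kHz.
k=2: 32.8 kHz, 48 kHz.
k=3: 53 kHz, 68.2 kHz.
Within [25.4 kHz, 51.4 kHz]: 27.8 kHz, 32.8 kHz, 48 kHz.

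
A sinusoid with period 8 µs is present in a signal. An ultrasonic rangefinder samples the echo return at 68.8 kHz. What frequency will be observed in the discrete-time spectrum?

12.6 kHz

T = 8 µs → f = 1/T = 125 kHz.
125 kHz mod fs = 56.2 kHz.
56.2 kHz > fs/2 = 34.4 kHz, folds to fs − 56.2 kHz = 12.6 kHz.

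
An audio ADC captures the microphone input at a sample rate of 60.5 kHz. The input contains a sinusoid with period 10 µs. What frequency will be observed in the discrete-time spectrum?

21 kHz

T = 10 µs → f = 1/T = 100 kHz.
100 kHz mod fs = 39.5 kHz.
39.5 kHz > fs/2 = 30.25 kHz, folds to fs − 39.5 kHz = 21 kHz.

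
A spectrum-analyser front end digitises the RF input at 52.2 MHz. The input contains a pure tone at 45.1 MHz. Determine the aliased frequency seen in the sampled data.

7.1 MHz

45.1 MHz > fs/2 = 26.1 MHz, folds to fs − 45.1 MHz = 7.1 MHz.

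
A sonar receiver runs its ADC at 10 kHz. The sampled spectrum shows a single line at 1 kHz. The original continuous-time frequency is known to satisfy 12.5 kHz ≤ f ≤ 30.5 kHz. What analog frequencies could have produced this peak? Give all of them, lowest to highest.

19 kHz, 21 kHz, 29 kHz

Frequencies that alias to 1 kHz are k·fs ± 1 kHz for integer k ≥ 0.
k=0: 1 kHz.
k=1: 9 kHz, 11 kHz.
k=2: 19 kHz, 21 kHz.
k=3: 29 kHz, 31 kHz.
k=4: 39 kHz, 41 kHz.
Within [12.5 kHz, 30.5 kHz]: 19 kHz, 21 kHz, 29 kHz.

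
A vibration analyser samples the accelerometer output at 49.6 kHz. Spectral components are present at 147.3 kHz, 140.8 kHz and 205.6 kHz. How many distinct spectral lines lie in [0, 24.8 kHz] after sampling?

fs/2 = 24.8 kHz.
147.3 kHz mod fs = 48.1 kHz.
48.1 kHz > fs/2 = 24.8 kHz, folds to fs − 48.1 kHz = 1.5 kHz.
140.8 kHz mod fs = 41.6 kHz.
41.6 kHz > fs/2 = 24.8 kHz, folds to fs − 41.6 kHz = 8 kHz.
205.6 kHz mod fs = 7.2 kHz.
7.2 kHz ≤ fs/2 = 24.8 kHz, appears at 7.2 kHz.
Distinct values: {1.5 kHz, 7.2 kHz, 8 kHz} → 3.

3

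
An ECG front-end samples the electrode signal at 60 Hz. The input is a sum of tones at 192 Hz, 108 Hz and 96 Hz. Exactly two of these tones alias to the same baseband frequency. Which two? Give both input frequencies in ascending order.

fs/2 = 30 Hz.
192 Hz mod fs = 12 Hz.
12 Hz ≤ fs/2 = 30 Hz, appears at 12 Hz.
108 Hz mod fs = 48 Hz.
48 Hz > fs/2 = 30 Hz, folds to fs − 48 Hz = 12 Hz.
96 Hz mod fs = 36 Hz.
36 Hz > fs/2 = 30 Hz, folds to fs − 36 Hz = 24 Hz.
108 Hz and 192 Hz both map to 12 Hz.

108 Hz, 192 Hz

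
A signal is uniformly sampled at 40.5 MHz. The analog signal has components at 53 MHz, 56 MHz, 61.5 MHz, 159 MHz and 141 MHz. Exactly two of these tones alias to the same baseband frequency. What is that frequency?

fs/2 = 20.25 MHz.
53 MHz mod fs = 12.5 MHz.
12.5 MHz ≤ fs/2 = 20.25 MHz, appears at 12.5 MHz.
56 MHz mod fs = 15.5 MHz.
15.5 MHz ≤ fs/2 = 20.25 MHz, appears at 15.5 MHz.
61.5 MHz mod fs = 21 MHz.
21 MHz > fs/2 = 20.25 MHz, folds to fs − 21 MHz = 19.5 MHz.
159 MHz mod fs = 37.5 MHz.
37.5 MHz > fs/2 = 20.25 MHz, folds to fs − 37.5 MHz = 3 MHz.
141 MHz mod fs = 19.5 MHz.
19.5 MHz ≤ fs/2 = 20.25 MHz, appears at 19.5 MHz.
61.5 MHz and 141 MHz both map to 19.5 MHz.

19.5 MHz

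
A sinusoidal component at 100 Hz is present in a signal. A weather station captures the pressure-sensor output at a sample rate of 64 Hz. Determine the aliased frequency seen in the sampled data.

100 Hz mod fs = 36 Hz.
36 Hz > fs/2 = 32 Hz, folds to fs − 36 Hz = 28 Hz.

28 Hz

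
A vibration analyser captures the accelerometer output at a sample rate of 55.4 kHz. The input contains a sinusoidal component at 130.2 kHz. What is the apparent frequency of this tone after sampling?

130.2 kHz mod fs = 19.4 kHz.
19.4 kHz ≤ fs/2 = 27.7 kHz, appears at 19.4 kHz.

19.4 kHz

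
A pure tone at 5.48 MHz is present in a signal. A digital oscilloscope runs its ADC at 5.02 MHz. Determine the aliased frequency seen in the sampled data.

5.48 MHz mod fs = 0.46 MHz.
0.46 MHz ≤ fs/2 = 2.51 MHz, appears at 0.46 MHz.

0.46 MHz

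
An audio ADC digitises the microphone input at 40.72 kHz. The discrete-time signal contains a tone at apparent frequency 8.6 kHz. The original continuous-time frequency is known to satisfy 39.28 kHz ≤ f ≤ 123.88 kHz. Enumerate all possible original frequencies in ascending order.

Frequencies that alias to 8.6 kHz are k·fs ± 8.6 kHz for integer k ≥ 0.
k=0: 8.6 kHz.
k=1: 32.12 kHz, 49.32 kHz.
k=2: 72.84 kHz, 90.04 kHz.
k=3: 113.56 kHz, 130.76 kHz.
k=4: 154.28 kHz, 171.48 kHz.
Within [39.28 kHz, 123.88 kHz]: 49.32 kHz, 72.84 kHz, 90.04 kHz, 113.56 kHz.

49.32 kHz, 72.84 kHz, 90.04 kHz, 113.56 kHz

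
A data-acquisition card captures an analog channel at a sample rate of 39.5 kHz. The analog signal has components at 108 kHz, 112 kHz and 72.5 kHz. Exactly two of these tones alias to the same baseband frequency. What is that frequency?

6.5 kHz

fs/2 = 19.75 kHz.
108 kHz mod fs = 29 kHz.
29 kHz > fs/2 = 19.75 kHz, folds to fs − 29 kHz = 10.5 kHz.
112 kHz mod fs = 33 kHz.
33 kHz > fs/2 = 19.75 kHz, folds to fs − 33 kHz = 6.5 kHz.
72.5 kHz mod fs = 33 kHz.
33 kHz > fs/2 = 19.75 kHz, folds to fs − 33 kHz = 6.5 kHz.
72.5 kHz and 112 kHz both map to 6.5 kHz.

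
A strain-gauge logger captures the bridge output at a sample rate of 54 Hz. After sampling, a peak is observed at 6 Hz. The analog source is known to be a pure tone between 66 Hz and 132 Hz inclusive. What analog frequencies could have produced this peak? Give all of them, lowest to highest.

102 Hz, 114 Hz

Frequencies that alias to 6 Hz are k·fs ± 6 Hz for integer k ≥ 0.
k=0: 6 Hz.
k=1: 48 Hz, 60 Hz.
k=2: 102 Hz, 114 Hz.
k=3: 156 Hz, 168 Hz.
Within [66 Hz, 132 Hz]: 102 Hz, 114 Hz.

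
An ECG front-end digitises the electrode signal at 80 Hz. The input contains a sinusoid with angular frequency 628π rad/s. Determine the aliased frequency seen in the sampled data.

ω = 628π rad/s → f = ω/(2π) = 314 Hz.
314 Hz mod fs = 74 Hz.
74 Hz > fs/2 = 40 Hz, folds to fs − 74 Hz = 6 Hz.

6 Hz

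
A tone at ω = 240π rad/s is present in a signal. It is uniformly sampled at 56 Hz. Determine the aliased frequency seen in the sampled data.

8 Hz

ω = 240π rad/s → f = ω/(2π) = 120 Hz.
120 Hz mod fs = 8 Hz.
8 Hz ≤ fs/2 = 28 Hz, appears at 8 Hz.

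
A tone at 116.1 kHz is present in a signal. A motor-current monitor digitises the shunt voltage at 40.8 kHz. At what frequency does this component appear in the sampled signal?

6.3 kHz

116.1 kHz mod fs = 34.5 kHz.
34.5 kHz > fs/2 = 20.4 kHz, folds to fs − 34.5 kHz = 6.3 kHz.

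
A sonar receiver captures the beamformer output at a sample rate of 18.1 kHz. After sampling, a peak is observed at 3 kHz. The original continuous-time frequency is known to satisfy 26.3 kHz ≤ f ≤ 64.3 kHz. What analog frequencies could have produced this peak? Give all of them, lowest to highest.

33.2 kHz, 39.2 kHz, 51.3 kHz, 57.3 kHz

Frequencies that alias to 3 kHz are k·fs ± 3 kHz for integer k ≥ 0.
k=0: 3 kHz.
k=1: 15.1 kHz, 21.1 kHz.
k=2: 33.2 kHz, 39.2 kHz.
k=3: 51.3 kHz, 57.3 kHz.
k=4: 69.4 kHz, 75.4 kHz.
Within [26.3 kHz, 64.3 kHz]: 33.2 kHz, 39.2 kHz, 51.3 kHz, 57.3 kHz.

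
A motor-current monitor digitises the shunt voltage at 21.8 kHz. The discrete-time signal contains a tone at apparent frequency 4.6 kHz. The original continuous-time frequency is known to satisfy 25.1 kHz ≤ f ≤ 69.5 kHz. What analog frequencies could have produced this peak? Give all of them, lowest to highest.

Frequencies that alias to 4.6 kHz are k·fs ± 4.6 kHz for integer k ≥ 0.
k=0: 4.6 kHz.
k=1: 17.2 kHz, 26.4 kHz.
k=2: 39 kHz, 48.2 kHz.
k=3: 60.8 kHz, 70 kHz.
k=4: 82.6 kHz, 91.8 kHz.
Within [25.1 kHz, 69.5 kHz]: 26.4 kHz, 39 kHz, 48.2 kHz, 60.8 kHz.

26.4 kHz, 39 kHz, 48.2 kHz, 60.8 kHz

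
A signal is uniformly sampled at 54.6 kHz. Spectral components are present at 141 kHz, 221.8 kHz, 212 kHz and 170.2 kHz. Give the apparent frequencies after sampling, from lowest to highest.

fs/2 = 27.3 kHz.
141 kHz mod fs = 31.8 kHz.
31.8 kHz > fs/2 = 27.3 kHz, folds to fs − 31.8 kHz = 22.8 kHz.
221.8 kHz mod fs = 3.4 kHz.
3.4 kHz ≤ fs/2 = 27.3 kHz, appears at 3.4 kHz.
212 kHz mod fs = 48.2 kHz.
48.2 kHz > fs/2 = 27.3 kHz, folds to fs − 48.2 kHz = 6.4 kHz.
170.2 kHz mod fs = 6.4 kHz.
6.4 kHz ≤ fs/2 = 27.3 kHz, appears at 6.4 kHz.
Distinct values: {3.4 kHz, 6.4 kHz, 22.8 kHz}.

3.4 kHz, 6.4 kHz, 22.8 kHz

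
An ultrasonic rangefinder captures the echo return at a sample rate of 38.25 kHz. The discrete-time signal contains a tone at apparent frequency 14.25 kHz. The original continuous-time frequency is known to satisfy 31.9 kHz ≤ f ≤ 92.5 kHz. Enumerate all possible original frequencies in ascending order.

52.5 kHz, 62.25 kHz, 90.75 kHz

Frequencies that alias to 14.25 kHz are k·fs ± 14.25 kHz for integer k ≥ 0.
k=0: 14.25 kHz.
k=1: 24 kHz, 52.5 kHz.
k=2: 62.25 kHz, 90.75 kHz.
k=3: 100.5 kHz, 129 kHz.
Within [31.9 kHz, 92.5 kHz]: 52.5 kHz, 62.25 kHz, 90.75 kHz.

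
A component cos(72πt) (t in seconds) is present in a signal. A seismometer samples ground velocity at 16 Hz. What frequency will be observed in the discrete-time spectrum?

4 Hz

ω = 72π rad/s → f = ω/(2π) = 36 Hz.
36 Hz mod fs = 4 Hz.
4 Hz ≤ fs/2 = 8 Hz, appears at 4 Hz.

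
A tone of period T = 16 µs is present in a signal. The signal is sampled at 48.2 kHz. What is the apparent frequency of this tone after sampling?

14.3 kHz

T = 16 µs → f = 1/T = 62.5 kHz.
62.5 kHz mod fs = 14.3 kHz.
14.3 kHz ≤ fs/2 = 24.1 kHz, appears at 14.3 kHz.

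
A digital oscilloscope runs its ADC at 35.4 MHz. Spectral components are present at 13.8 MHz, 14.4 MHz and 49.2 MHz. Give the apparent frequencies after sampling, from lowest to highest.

fs/2 = 17.7 MHz.
13.8 MHz ≤ fs/2 = 17.7 MHz, passes unchanged.
14.4 MHz ≤ fs/2 = 17.7 MHz, passes unchanged.
49.2 MHz mod fs = 13.8 MHz.
13.8 MHz ≤ fs/2 = 17.7 MHz, appears at 13.8 MHz.
Distinct values: {13.8 MHz, 14.4 MHz}.

13.8 MHz, 14.4 MHz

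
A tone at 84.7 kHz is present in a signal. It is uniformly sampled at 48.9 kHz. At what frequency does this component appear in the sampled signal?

13.1 kHz

84.7 kHz mod fs = 35.8 kHz.
35.8 kHz > fs/2 = 24.45 kHz, folds to fs − 35.8 kHz = 13.1 kHz.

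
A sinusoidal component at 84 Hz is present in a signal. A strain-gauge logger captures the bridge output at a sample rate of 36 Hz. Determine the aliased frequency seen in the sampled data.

84 Hz mod fs = 12 Hz.
12 Hz ≤ fs/2 = 18 Hz, appears at 12 Hz.

12 Hz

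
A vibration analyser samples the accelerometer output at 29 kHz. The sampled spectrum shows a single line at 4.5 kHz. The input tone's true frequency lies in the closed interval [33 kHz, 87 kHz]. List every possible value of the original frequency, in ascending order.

Frequencies that alias to 4.5 kHz are k·fs ± 4.5 kHz for integer k ≥ 0.
k=0: 4.5 kHz.
k=1: 24.5 kHz, 33.5 kHz.
k=2: 53.5 kHz, 62.5 kHz.
k=3: 82.5 kHz, 91.5 kHz.
k=4: 111.5 kHz, 120.5 kHz.
Within [33 kHz, 87 kHz]: 33.5 kHz, 53.5 kHz, 62.5 kHz, 82.5 kHz.

33.5 kHz, 53.5 kHz, 62.5 kHz, 82.5 kHz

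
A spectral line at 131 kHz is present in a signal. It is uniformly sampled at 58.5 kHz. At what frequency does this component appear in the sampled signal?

14 kHz

131 kHz mod fs = 14 kHz.
14 kHz ≤ fs/2 = 29.25 kHz, appears at 14 kHz.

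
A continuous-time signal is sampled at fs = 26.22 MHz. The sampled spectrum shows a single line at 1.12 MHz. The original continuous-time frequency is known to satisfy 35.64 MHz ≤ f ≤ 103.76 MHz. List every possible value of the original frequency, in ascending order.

51.32 MHz, 53.56 MHz, 77.54 MHz, 79.78 MHz, 103.76 MHz

Frequencies that alias to 1.12 MHz are k·fs ± 1.12 MHz for integer k ≥ 0.
k=0: 1.12 MHz.
k=1: 25.1 MHz, 27.34 MHz.
k=2: 51.32 MHz, 53.56 MHz.
k=3: 77.54 MHz, 79.78 MHz.
k=4: 103.76 MHz, 106 MHz.
k=5: 129.98 MHz, 132.22 MHz.
Within [35.64 MHz, 103.76 MHz]: 51.32 MHz, 53.56 MHz, 77.54 MHz, 79.78 MHz, 103.76 MHz.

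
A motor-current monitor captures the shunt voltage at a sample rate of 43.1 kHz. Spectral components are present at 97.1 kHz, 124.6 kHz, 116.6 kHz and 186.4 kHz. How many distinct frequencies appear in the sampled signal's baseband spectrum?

fs/2 = 21.55 kHz.
97.1 kHz mod fs = 10.9 kHz.
10.9 kHz ≤ fs/2 = 21.55 kHz, appears at 10.9 kHz.
124.6 kHz mod fs = 38.4 kHz.
38.4 kHz > fs/2 = 21.55 kHz, folds to fs − 38.4 kHz = 4.7 kHz.
116.6 kHz mod fs = 30.4 kHz.
30.4 kHz > fs/2 = 21.55 kHz, folds to fs − 30.4 kHz = 12.7 kHz.
186.4 kHz mod fs = 14 kHz.
14 kHz ≤ fs/2 = 21.55 kHz, appears at 14 kHz.
Distinct values: {4.7 kHz, 10.9 kHz, 12.7 kHz, 14 kHz} → 4.

4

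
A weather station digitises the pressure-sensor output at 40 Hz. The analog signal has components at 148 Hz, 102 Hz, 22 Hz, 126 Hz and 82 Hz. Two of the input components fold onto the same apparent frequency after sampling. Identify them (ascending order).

fs/2 = 20 Hz.
148 Hz mod fs = 28 Hz.
28 Hz > fs/2 = 20 Hz, folds to fs − 28 Hz = 12 Hz.
102 Hz mod fs = 22 Hz.
22 Hz > fs/2 = 20 Hz, folds to fs − 22 Hz = 18 Hz.
22 Hz > fs/2 = 20 Hz, folds to fs − 22 Hz = 18 Hz.
126 Hz mod fs = 6 Hz.
6 Hz ≤ fs/2 = 20 Hz, appears at 6 Hz.
82 Hz mod fs = 2 Hz.
2 Hz ≤ fs/2 = 20 Hz, appears at 2 Hz.
22 Hz and 102 Hz both map to 18 Hz.

22 Hz, 102 Hz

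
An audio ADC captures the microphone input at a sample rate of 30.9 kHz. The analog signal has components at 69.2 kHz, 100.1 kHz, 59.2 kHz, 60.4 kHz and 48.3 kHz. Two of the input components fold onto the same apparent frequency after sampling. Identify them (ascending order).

69.2 kHz, 100.1 kHz

fs/2 = 15.45 kHz.
69.2 kHz mod fs = 7.4 kHz.
7.4 kHz ≤ fs/2 = 15.45 kHz, appears at 7.4 kHz.
100.1 kHz mod fs = 7.4 kHz.
7.4 kHz ≤ fs/2 = 15.45 kHz, appears at 7.4 kHz.
59.2 kHz mod fs = 28.3 kHz.
28.3 kHz > fs/2 = 15.45 kHz, folds to fs − 28.3 kHz = 2.6 kHz.
60.4 kHz mod fs = 29.5 kHz.
29.5 kHz > fs/2 = 15.45 kHz, folds to fs − 29.5 kHz = 1.4 kHz.
48.3 kHz mod fs = 17.4 kHz.
17.4 kHz > fs/2 = 15.45 kHz, folds to fs − 17.4 kHz = 13.5 kHz.
69.2 kHz and 100.1 kHz both map to 7.4 kHz.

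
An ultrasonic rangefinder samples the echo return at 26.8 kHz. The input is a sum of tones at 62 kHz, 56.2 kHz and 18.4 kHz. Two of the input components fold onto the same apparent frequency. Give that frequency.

fs/2 = 13.4 kHz.
62 kHz mod fs = 8.4 kHz.
8.4 kHz ≤ fs/2 = 13.4 kHz, appears at 8.4 kHz.
56.2 kHz mod fs = 2.6 kHz.
2.6 kHz ≤ fs/2 = 13.4 kHz, appears at 2.6 kHz.
18.4 kHz > fs/2 = 13.4 kHz, folds to fs − 18.4 kHz = 8.4 kHz.
18.4 kHz and 62 kHz both map to 8.4 kHz.

8.4 kHz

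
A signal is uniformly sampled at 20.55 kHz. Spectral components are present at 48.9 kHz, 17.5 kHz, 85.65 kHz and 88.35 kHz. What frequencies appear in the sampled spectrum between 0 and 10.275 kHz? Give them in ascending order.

fs/2 = 10.275 kHz.
48.9 kHz mod fs = 7.8 kHz.
7.8 kHz ≤ fs/2 = 10.275 kHz, appears at 7.8 kHz.
17.5 kHz > fs/2 = 10.275 kHz, folds to fs − 17.5 kHz = 3.05 kHz.
85.65 kHz mod fs = 3.45 kHz.
3.45 kHz ≤ fs/2 = 10.275 kHz, appears at 3.45 kHz.
88.35 kHz mod fs = 6.15 kHz.
6.15 kHz ≤ fs/2 = 10.275 kHz, appears at 6.15 kHz.
Distinct values: {3.05 kHz, 3.45 kHz, 6.15 kHz, 7.8 kHz}.

3.05 kHz, 3.45 kHz, 6.15 kHz, 7.8 kHz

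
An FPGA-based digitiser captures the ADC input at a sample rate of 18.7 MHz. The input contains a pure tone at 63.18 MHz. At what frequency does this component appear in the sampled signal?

7.08 MHz

63.18 MHz mod fs = 7.08 MHz.
7.08 MHz ≤ fs/2 = 9.35 MHz, appears at 7.08 MHz.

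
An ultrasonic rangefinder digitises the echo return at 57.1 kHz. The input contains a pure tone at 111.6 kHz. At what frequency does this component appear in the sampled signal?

2.6 kHz

111.6 kHz mod fs = 54.5 kHz.
54.5 kHz > fs/2 = 28.55 kHz, folds to fs − 54.5 kHz = 2.6 kHz.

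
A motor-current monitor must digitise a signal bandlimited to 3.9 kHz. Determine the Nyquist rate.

Nyquist rate = 2 × 3.9 kHz = 7.8 kHz.

7.8 kHz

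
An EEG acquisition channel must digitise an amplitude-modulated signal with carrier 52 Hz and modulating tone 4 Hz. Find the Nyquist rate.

AM sidebands sit at fc ± fm = 48 Hz and 56 Hz.
Highest-frequency component: 56 Hz.
Nyquist rate = 2 × 56 Hz = 112 Hz.

112 Hz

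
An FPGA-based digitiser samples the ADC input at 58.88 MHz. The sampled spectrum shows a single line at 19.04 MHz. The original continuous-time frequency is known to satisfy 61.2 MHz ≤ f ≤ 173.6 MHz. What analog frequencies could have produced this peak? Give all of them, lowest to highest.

77.92 MHz, 98.72 MHz, 136.8 MHz, 157.6 MHz

Frequencies that alias to 19.04 MHz are k·fs ± 19.04 MHz for integer k ≥ 0.
k=0: 19.04 MHz.
k=1: 39.84 MHz, 77.92 MHz.
k=2: 98.72 MHz, 136.8 MHz.
k=3: 157.6 MHz, 195.68 MHz.
k=4: 216.48 MHz, 254.56 MHz.
Within [61.2 MHz, 173.6 MHz]: 77.92 MHz, 98.72 MHz, 136.8 MHz, 157.6 MHz.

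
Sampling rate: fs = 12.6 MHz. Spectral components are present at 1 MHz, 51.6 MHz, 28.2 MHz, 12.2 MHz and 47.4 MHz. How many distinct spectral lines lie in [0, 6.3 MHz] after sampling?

4

fs/2 = 6.3 MHz.
1 MHz ≤ fs/2 = 6.3 MHz, passes unchanged.
51.6 MHz mod fs = 1.2 MHz.
1.2 MHz ≤ fs/2 = 6.3 MHz, appears at 1.2 MHz.
28.2 MHz mod fs = 3 MHz.
3 MHz ≤ fs/2 = 6.3 MHz, appears at 3 MHz.
12.2 MHz > fs/2 = 6.3 MHz, folds to fs − 12.2 MHz = 0.4 MHz.
47.4 MHz mod fs = 9.6 MHz.
9.6 MHz > fs/2 = 6.3 MHz, folds to fs − 9.6 MHz = 3 MHz.
Distinct values: {0.4 MHz, 1 MHz, 1.2 MHz, 3 MHz} → 4.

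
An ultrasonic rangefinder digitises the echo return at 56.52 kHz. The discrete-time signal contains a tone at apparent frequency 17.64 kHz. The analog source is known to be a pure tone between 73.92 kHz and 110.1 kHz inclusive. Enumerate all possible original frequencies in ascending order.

Frequencies that alias to 17.64 kHz are k·fs ± 17.64 kHz for integer k ≥ 0.
k=0: 17.64 kHz.
k=1: 38.88 kHz, 74.16 kHz.
k=2: 95.4 kHz, 130.68 kHz.
k=3: 151.92 kHz, 187.2 kHz.
Within [73.92 kHz, 110.1 kHz]: 74.16 kHz, 95.4 kHz.

74.16 kHz, 95.4 kHz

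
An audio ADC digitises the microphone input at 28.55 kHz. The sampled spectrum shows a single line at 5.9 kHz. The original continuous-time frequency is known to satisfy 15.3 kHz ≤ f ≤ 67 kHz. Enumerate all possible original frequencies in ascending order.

Frequencies that alias to 5.9 kHz are k·fs ± 5.9 kHz for integer k ≥ 0.
k=0: 5.9 kHz.
k=1: 22.65 kHz, 34.45 kHz.
k=2: 51.2 kHz, 63 kHz.
k=3: 79.75 kHz, 91.55 kHz.
Within [15.3 kHz, 67 kHz]: 22.65 kHz, 34.45 kHz, 51.2 kHz, 63 kHz.

22.65 kHz, 34.45 kHz, 51.2 kHz, 63 kHz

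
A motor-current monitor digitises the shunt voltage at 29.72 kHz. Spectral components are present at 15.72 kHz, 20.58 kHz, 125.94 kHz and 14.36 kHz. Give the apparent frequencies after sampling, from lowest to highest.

fs/2 = 14.86 kHz.
15.72 kHz > fs/2 = 14.86 kHz, folds to fs − 15.72 kHz = 14 kHz.
20.58 kHz > fs/2 = 14.86 kHz, folds to fs − 20.58 kHz = 9.14 kHz.
125.94 kHz mod fs = 7.06 kHz.
7.06 kHz ≤ fs/2 = 14.86 kHz, appears at 7.06 kHz.
14.36 kHz ≤ fs/2 = 14.86 kHz, passes unchanged.
Distinct values: {7.06 kHz, 9.14 kHz, 14 kHz, 14.36 kHz}.

7.06 kHz, 9.14 kHz, 14 kHz, 14.36 kHz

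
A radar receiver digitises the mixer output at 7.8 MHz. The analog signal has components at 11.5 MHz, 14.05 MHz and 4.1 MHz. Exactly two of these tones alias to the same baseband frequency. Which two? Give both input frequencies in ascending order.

4.1 MHz, 11.5 MHz

fs/2 = 3.9 MHz.
11.5 MHz mod fs = 3.7 MHz.
3.7 MHz ≤ fs/2 = 3.9 MHz, appears at 3.7 MHz.
14.05 MHz mod fs = 6.25 MHz.
6.25 MHz > fs/2 = 3.9 MHz, folds to fs − 6.25 MHz = 1.55 MHz.
4.1 MHz > fs/2 = 3.9 MHz, folds to fs − 4.1 MHz = 3.7 MHz.
4.1 MHz and 11.5 MHz both map to 3.7 MHz.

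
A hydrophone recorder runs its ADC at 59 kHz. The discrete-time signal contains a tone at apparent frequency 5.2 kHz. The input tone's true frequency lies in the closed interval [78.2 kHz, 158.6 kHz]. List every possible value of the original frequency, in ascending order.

112.8 kHz, 123.2 kHz

Frequencies that alias to 5.2 kHz are k·fs ± 5.2 kHz for integer k ≥ 0.
k=0: 5.2 kHz.
k=1: 53.8 kHz, 64.2 kHz.
k=2: 112.8 kHz, 123.2 kHz.
k=3: 171.8 kHz, 182.2 kHz.
Within [78.2 kHz, 158.6 kHz]: 112.8 kHz, 123.2 kHz.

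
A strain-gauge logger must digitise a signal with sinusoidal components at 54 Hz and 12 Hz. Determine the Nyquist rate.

108 Hz

Highest-frequency component: 54 Hz.
Nyquist rate = 2 × 54 Hz = 108 Hz.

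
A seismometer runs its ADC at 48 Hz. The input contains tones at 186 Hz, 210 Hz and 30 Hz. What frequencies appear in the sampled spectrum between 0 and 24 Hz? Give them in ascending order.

fs/2 = 24 Hz.
186 Hz mod fs = 42 Hz.
42 Hz > fs/2 = 24 Hz, folds to fs − 42 Hz = 6 Hz.
210 Hz mod fs = 18 Hz.
18 Hz ≤ fs/2 = 24 Hz, appears at 18 Hz.
30 Hz > fs/2 = 24 Hz, folds to fs − 30 Hz = 18 Hz.
Distinct values: {6 Hz, 18 Hz}.

6 Hz, 18 Hz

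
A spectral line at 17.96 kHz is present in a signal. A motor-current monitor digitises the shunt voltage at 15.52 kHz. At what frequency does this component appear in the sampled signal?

17.96 kHz mod fs = 2.44 kHz.
2.44 kHz ≤ fs/2 = 7.76 kHz, appears at 2.44 kHz.

2.44 kHz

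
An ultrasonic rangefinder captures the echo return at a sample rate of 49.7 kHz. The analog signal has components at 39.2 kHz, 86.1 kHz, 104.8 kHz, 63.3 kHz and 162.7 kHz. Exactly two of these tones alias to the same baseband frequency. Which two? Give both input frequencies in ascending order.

63.3 kHz, 162.7 kHz

fs/2 = 24.85 kHz.
39.2 kHz > fs/2 = 24.85 kHz, folds to fs − 39.2 kHz = 10.5 kHz.
86.1 kHz mod fs = 36.4 kHz.
36.4 kHz > fs/2 = 24.85 kHz, folds to fs − 36.4 kHz = 13.3 kHz.
104.8 kHz mod fs = 5.4 kHz.
5.4 kHz ≤ fs/2 = 24.85 kHz, appears at 5.4 kHz.
63.3 kHz mod fs = 13.6 kHz.
13.6 kHz ≤ fs/2 = 24.85 kHz, appears at 13.6 kHz.
162.7 kHz mod fs = 13.6 kHz.
13.6 kHz ≤ fs/2 = 24.85 kHz, appears at 13.6 kHz.
63.3 kHz and 162.7 kHz both map to 13.6 kHz.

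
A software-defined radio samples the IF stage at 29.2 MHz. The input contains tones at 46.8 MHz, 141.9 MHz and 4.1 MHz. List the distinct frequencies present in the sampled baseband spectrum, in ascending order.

4.1 MHz, 11.6 MHz

fs/2 = 14.6 MHz.
46.8 MHz mod fs = 17.6 MHz.
17.6 MHz > fs/2 = 14.6 MHz, folds to fs − 17.6 MHz = 11.6 MHz.
141.9 MHz mod fs = 25.1 MHz.
25.1 MHz > fs/2 = 14.6 MHz, folds to fs − 25.1 MHz = 4.1 MHz.
4.1 MHz ≤ fs/2 = 14.6 MHz, passes unchanged.
Distinct values: {4.1 MHz, 11.6 MHz}.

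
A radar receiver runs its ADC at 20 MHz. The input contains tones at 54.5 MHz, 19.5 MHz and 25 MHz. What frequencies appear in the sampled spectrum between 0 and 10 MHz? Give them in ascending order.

fs/2 = 10 MHz.
54.5 MHz mod fs = 14.5 MHz.
14.5 MHz > fs/2 = 10 MHz, folds to fs − 14.5 MHz = 5.5 MHz.
19.5 MHz > fs/2 = 10 MHz, folds to fs − 19.5 MHz = 0.5 MHz.
25 MHz mod fs = 5 MHz.
5 MHz ≤ fs/2 = 10 MHz, appears at 5 MHz.
Distinct values: {0.5 MHz, 5 MHz, 5.5 MHz}.

0.5 MHz, 5 MHz, 5.5 MHz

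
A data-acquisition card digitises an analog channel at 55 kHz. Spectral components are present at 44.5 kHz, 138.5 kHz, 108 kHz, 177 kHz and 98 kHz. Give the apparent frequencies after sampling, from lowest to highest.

fs/2 = 27.5 kHz.
44.5 kHz > fs/2 = 27.5 kHz, folds to fs − 44.5 kHz = 10.5 kHz.
138.5 kHz mod fs = 28.5 kHz.
28.5 kHz > fs/2 = 27.5 kHz, folds to fs − 28.5 kHz = 26.5 kHz.
108 kHz mod fs = 53 kHz.
53 kHz > fs/2 = 27.5 kHz, folds to fs − 53 kHz = 2 kHz.
177 kHz mod fs = 12 kHz.
12 kHz ≤ fs/2 = 27.5 kHz, appears at 12 kHz.
98 kHz mod fs = 43 kHz.
43 kHz > fs/2 = 27.5 kHz, folds to fs − 43 kHz = 12 kHz.
Distinct values: {2 kHz, 10.5 kHz, 12 kHz, 26.5 kHz}.

2 kHz, 10.5 kHz, 12 kHz, 26.5 kHz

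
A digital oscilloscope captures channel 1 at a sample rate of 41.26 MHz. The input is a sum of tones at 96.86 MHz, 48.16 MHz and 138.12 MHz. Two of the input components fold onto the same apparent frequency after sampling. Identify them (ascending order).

96.86 MHz, 138.12 MHz

fs/2 = 20.63 MHz.
96.86 MHz mod fs = 14.34 MHz.
14.34 MHz ≤ fs/2 = 20.63 MHz, appears at 14.34 MHz.
48.16 MHz mod fs = 6.9 MHz.
6.9 MHz ≤ fs/2 = 20.63 MHz, appears at 6.9 MHz.
138.12 MHz mod fs = 14.34 MHz.
14.34 MHz ≤ fs/2 = 20.63 MHz, appears at 14.34 MHz.
96.86 MHz and 138.12 MHz both map to 14.34 MHz.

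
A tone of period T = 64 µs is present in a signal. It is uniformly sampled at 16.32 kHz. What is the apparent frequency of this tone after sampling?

T = 64 µs → f = 1/T = 15.625 kHz.
15.625 kHz > fs/2 = 8.16 kHz, folds to fs − 15.625 kHz = 0.695 kHz.

0.695 kHz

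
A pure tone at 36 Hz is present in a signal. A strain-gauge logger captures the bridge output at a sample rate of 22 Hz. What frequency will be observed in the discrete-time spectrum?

8 Hz

36 Hz mod fs = 14 Hz.
14 Hz > fs/2 = 11 Hz, folds to fs − 14 Hz = 8 Hz.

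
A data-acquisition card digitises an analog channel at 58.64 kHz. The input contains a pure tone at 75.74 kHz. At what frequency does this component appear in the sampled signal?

17.1 kHz

75.74 kHz mod fs = 17.1 kHz.
17.1 kHz ≤ fs/2 = 29.32 kHz, appears at 17.1 kHz.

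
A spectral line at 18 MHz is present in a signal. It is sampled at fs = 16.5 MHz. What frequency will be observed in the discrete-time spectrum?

1.5 MHz

18 MHz mod fs = 1.5 MHz.
1.5 MHz ≤ fs/2 = 8.25 MHz, appears at 1.5 MHz.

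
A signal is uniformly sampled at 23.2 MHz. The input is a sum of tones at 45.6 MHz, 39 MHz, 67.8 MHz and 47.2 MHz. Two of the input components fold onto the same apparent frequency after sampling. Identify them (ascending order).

45.6 MHz, 47.2 MHz

fs/2 = 11.6 MHz.
45.6 MHz mod fs = 22.4 MHz.
22.4 MHz > fs/2 = 11.6 MHz, folds to fs − 22.4 MHz = 0.8 MHz.
39 MHz mod fs = 15.8 MHz.
15.8 MHz > fs/2 = 11.6 MHz, folds to fs − 15.8 MHz = 7.4 MHz.
67.8 MHz mod fs = 21.4 MHz.
21.4 MHz > fs/2 = 11.6 MHz, folds to fs − 21.4 MHz = 1.8 MHz.
47.2 MHz mod fs = 0.8 MHz.
0.8 MHz ≤ fs/2 = 11.6 MHz, appears at 0.8 MHz.
45.6 MHz and 47.2 MHz both map to 0.8 MHz.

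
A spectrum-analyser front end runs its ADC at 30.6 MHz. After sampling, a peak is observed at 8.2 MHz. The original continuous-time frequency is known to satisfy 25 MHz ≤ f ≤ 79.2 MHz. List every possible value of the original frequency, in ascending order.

38.8 MHz, 53 MHz, 69.4 MHz

Frequencies that alias to 8.2 MHz are k·fs ± 8.2 MHz for integer k ≥ 0.
k=0: 8.2 MHz.
k=1: 22.4 MHz, 38.8 MHz.
k=2: 53 MHz, 69.4 MHz.
k=3: 83.6 MHz, 100 MHz.
Within [25 MHz, 79.2 MHz]: 38.8 MHz, 53 MHz, 69.4 MHz.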